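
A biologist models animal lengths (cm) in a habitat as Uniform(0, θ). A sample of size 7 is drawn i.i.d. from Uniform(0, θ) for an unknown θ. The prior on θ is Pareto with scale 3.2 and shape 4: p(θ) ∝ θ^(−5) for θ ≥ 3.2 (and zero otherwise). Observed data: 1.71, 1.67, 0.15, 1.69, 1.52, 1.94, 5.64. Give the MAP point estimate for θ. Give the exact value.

θ̂_MAP = 5.64

The Uniform(0, θ) likelihood is θ^(−n) for θ ≥ max(xᵢ), zero otherwise. Here max(xᵢ) = 5.64.
Posterior ∝ θ^(−5) · θ^(−7) = θ^(−12) on θ ≥ max(3.2, 5.64) = 5.64.
This density is strictly decreasing in θ, so the posterior mode lies at the lower boundary of the support.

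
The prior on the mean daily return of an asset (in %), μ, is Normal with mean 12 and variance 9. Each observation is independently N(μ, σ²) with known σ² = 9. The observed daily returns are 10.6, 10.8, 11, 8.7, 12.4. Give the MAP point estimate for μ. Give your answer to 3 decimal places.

n = 5; x̄ = (10.6 + 10.8 + 11 + 8.7 + 12.4)/5 = 53.5/5 = 10.7.
For a Normal prior and Normal likelihood with known variance, the posterior is Normal; its mode equals its mean, the precision-weighted average.
Prior precision 1/σ₀² = 1/9; data precision n/σ² = 5/9.
μ̂ = ((1/9)·12 + (5/9)·10.7) / (1/9 + 5/9) = (131/18)/(2/3) = 131/12 ≈ 10.917.

μ̂_MAP = 10.917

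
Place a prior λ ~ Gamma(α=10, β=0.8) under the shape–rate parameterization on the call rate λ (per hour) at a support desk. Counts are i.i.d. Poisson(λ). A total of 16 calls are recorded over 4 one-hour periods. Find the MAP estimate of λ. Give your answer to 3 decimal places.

Σxᵢ = 16, n = 4.
Posterior ∝ λ^9e^(−0.8λ) · λ^16e^(−4λ) = λ^25e^(−4.8λ), i.e. Gamma(shape=26, rate=4.8).
The mode of a Gamma(a, b) with a ≥ 1 (shape–rate) is (a−1)/b = 25/4.8 ≈ 5.208.

λ̂_MAP = 5.208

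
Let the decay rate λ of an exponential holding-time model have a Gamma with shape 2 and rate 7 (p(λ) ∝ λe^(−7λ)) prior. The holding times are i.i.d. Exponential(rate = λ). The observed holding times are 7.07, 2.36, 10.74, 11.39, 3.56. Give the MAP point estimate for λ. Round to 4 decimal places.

The Exponential(rate=λ) likelihood is ∝ λ^n e^(−λΣtᵢ). Here n = 5 and Σtᵢ = 7.07 + 2.36 + 10.74 + 11.39 + 3.56 = 35.12.
Posterior ∝ λe^(−7λ) · λ^5e^(−35.12λ) = λ^6e^(−42.12λ), i.e. Gamma(7, 42.12).
Mode = (a−1)/b = 6/42.12 ≈ 0.1425.

λ̂_MAP = 0.1425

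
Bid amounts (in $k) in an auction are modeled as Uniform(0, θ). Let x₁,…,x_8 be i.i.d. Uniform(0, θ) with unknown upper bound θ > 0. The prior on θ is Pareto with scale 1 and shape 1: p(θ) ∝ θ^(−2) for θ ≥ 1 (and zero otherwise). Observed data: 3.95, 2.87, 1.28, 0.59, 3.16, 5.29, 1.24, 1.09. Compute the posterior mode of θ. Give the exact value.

θ̂_MAP = 5.29

The Uniform(0, θ) likelihood is θ^(−n) for θ ≥ max(xᵢ), zero otherwise. Here max(xᵢ) = 5.29.
Posterior ∝ θ^(−2) · θ^(−8) = θ^(−10) on θ ≥ max(1, 5.29) = 5.29.
This density is strictly decreasing in θ, so the posterior mode lies at the lower boundary of the support.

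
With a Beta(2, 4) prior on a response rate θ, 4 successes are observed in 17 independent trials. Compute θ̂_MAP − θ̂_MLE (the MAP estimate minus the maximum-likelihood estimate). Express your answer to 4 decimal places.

Posterior is Beta(6, 17); MAP = (6−1)/(23−2) = 5/21 ≈ 0.23810.
MLE ignores the prior: θ̂_MLE = k/n = 4/17 ≈ 0.23529.
Difference = 5/21 − 4/17 = 1/357 ≈ 0.0028.

MAP − MLE = 0.0028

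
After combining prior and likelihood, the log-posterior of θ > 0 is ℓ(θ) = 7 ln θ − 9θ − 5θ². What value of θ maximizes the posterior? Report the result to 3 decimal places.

ℓ'(θ) = 7/θ − 9 − 10θ. Setting this to zero and multiplying by θ: 10θ² + 9θ − 7 = 0.
θ = (−9 + √(9² + 4·10·7)) / (2·10) = (−9 + √361) / 20 = (−9 + 19)/20 = 1/2.
ℓ''(θ) = −7/θ² − 10 < 0, confirming a maximum.

θ̂_MAP = 0.500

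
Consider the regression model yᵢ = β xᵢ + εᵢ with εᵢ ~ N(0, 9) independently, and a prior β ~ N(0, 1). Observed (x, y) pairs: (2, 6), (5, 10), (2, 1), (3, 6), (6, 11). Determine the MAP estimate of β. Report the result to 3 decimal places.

log p(β | y) = −Σ(yᵢ − βxᵢ)²/(2·9) − β²/(2·1) + const.
Setting the derivative to zero: Σxᵢ(yᵢ − βxᵢ)/9 − β/1 = 0, so β = Σxᵢyᵢ / (Σxᵢ² + σ²/τ²).
Σxᵢyᵢ = 2·6 + 5·10 + 2·1 + 3·6 + 6·11 = 148; Σxᵢ² = 78; σ²/τ² = 9.
β̂_MAP = 148 / (78 + 9) = 148/87 ≈ 1.701.

β̂_MAP = 1.701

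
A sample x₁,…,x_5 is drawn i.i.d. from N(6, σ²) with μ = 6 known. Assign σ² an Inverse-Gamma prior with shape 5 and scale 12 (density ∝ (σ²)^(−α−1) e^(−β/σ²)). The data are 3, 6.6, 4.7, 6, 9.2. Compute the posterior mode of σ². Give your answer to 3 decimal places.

σ̂²_MAP = 2.664

Sum of squared deviations about the known mean: SS = (3−6)² + (6.6−6)² + (4.7−6)² + (6−6)² + (9.2−6)² = 21.29.
The Normal likelihood contributes (σ²)^(−n/2) exp(−SS/(2σ²)), so the posterior is Inverse-Gamma(α + n/2, β + SS/2) = Inverse-Gamma(7.5, 22.645).
The mode of Inverse-Gamma(a, b) is b/(a+1) = 22.645/8.5 ≈ 2.664.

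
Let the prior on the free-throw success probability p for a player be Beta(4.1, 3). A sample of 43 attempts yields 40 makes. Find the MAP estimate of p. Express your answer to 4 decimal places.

Prior: Beta(4.1, 3).
Data: 40 successes in 43 trials. The binomial likelihood contributes p^40(1−p)^3, so the posterior is Beta(4.1+40, 3+3) = Beta(44.1, 6).
For Beta(a, b) with a, b > 1 the mode is (a−1)/(a+b−2) = 43.1/48.1 ≈ 0.8960.

p̂_MAP = 0.8960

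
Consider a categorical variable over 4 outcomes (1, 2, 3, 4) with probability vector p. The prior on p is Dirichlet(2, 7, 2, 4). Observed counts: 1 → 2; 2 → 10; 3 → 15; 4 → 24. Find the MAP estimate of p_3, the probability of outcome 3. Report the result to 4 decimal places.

MAP estimate: 0.2581

The posterior is Dirichlet(αᵢ + nᵢ) = Dirichlet(4, 17, 17, 28).
For a Dirichlet(a₁,…,a_K) with all aᵢ > 1, the mode has j-th component (aⱼ − 1)/(Σaᵢ − K).
Here Σaᵢ = 66 and K = 4, so p_3 = (17 − 1)/(66 − 4) = 16/62 ≈ 0.2581.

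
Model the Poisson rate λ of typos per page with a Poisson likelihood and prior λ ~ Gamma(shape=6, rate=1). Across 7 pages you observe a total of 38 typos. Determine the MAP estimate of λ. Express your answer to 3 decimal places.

λ̂_MAP = 5.375

Σxᵢ = 38, n = 7.
Posterior ∝ λ^5e^(−1λ) · λ^38e^(−7λ) = λ^43e^(−8λ), i.e. Gamma(shape=44, rate=8).
The mode of a Gamma(a, b) with a ≥ 1 (shape–rate) is (a−1)/b = 43/8 ≈ 5.375.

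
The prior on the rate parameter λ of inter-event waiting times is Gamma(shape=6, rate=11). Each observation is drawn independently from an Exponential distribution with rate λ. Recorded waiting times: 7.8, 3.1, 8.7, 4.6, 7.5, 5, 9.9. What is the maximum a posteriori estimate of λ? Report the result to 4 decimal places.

The Exponential(rate=λ) likelihood is ∝ λ^n e^(−λΣtᵢ). Here n = 7 and Σtᵢ = 7.8 + 3.1 + 8.7 + 4.6 + 7.5 + 5 + 9.9 = 46.6.
Posterior ∝ λ^5e^(−11λ) · λ^7e^(−46.6λ) = λ^12e^(−57.6λ), i.e. Gamma(13, 57.6).
Mode = (a−1)/b = 12/57.6 ≈ 0.2083.

λ̂_MAP = 0.2083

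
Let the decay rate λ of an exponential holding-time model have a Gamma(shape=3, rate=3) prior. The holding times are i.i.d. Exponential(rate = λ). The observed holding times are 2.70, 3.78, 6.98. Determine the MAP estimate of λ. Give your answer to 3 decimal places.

The Exponential(rate=λ) likelihood is ∝ λ^n e^(−λΣtᵢ). Here n = 3 and Σtᵢ = 2.70 + 3.78 + 6.98 = 13.46.
Posterior ∝ λ^2e^(−3λ) · λ^3e^(−13.46λ) = λ^5e^(−16.46λ), i.e. Gamma(6, 16.46).
Mode = (a−1)/b = 5/16.46 ≈ 0.304.

λ̂_MAP = 0.304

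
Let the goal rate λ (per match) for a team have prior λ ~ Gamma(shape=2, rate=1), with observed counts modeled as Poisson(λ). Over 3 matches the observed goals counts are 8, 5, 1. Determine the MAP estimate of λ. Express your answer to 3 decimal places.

λ̂_MAP = 3.750

Σxᵢ = 8+5+1 = 14, with n = 3.
Posterior ∝ λe^(−1λ) · λ^14e^(−3λ) = λ^15e^(−4λ), i.e. Gamma(shape=16, rate=4).
The mode of a Gamma(a, b) with a ≥ 1 (shape–rate) is (a−1)/b = 15/4 ≈ 3.750.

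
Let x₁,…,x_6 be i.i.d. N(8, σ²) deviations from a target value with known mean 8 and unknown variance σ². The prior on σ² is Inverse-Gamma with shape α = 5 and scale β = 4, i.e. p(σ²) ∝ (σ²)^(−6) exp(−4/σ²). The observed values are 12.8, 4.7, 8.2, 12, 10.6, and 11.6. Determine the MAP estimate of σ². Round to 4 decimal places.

σ̂²_MAP = 4.3161

Sum of squared deviations about the known mean: SS = (12.8−8)² + (4.7−8)² + (8.2−8)² + (12−8)² + (10.6−8)² + (11.6−8)² = 69.69.
The Normal likelihood contributes (σ²)^(−n/2) exp(−SS/(2σ²)), so the posterior is Inverse-Gamma(α + n/2, β + SS/2) = Inverse-Gamma(8, 38.845).
The mode of Inverse-Gamma(a, b) is b/(a+1) = 38.845/9 ≈ 4.3161.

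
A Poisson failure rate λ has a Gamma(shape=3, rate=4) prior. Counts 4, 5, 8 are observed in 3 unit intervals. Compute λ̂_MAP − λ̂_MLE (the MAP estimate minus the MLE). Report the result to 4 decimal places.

Σxᵢ = 17. Posterior is Gamma(20, 7); MAP = (20−1)/7 = 19/7 ≈ 2.71429.
MLE = x̄ = 17/3 ≈ 5.66667.
Difference = 19/7 − 17/3 = -62/21 ≈ -2.9524.

MAP − MLE = -2.9524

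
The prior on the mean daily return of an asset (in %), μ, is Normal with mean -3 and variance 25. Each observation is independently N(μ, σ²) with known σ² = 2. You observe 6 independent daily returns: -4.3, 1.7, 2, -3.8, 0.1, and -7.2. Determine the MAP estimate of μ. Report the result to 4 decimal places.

μ̂_MAP = -1.9309

n = 6; x̄ = ((-4.3) + 1.7 + 2 + (-3.8) + 0.1 + (-7.2))/6 = -11.5/6 = -23/12 ≈ -1.9167.
For a Normal prior and Normal likelihood with known variance, the posterior is Normal; its mode equals its mean, the precision-weighted average.
Prior precision 1/σ₀² = 1/25 = 0.04; data precision n/σ² = 6/2 = 3.
μ̂ = (0.04·(-3) + 3·(-23/12)) / (0.04 + 3) = (-5.87)/3.04 = -587/304 ≈ -1.9309.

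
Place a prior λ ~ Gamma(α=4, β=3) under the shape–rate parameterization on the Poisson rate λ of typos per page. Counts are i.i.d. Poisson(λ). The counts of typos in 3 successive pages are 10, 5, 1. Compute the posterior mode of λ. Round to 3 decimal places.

Σxᵢ = 10+5+1 = 16, with n = 3.
Posterior ∝ λ^3e^(−3λ) · λ^16e^(−3λ) = λ^19e^(−6λ), i.e. Gamma(shape=20, rate=6).
The mode of a Gamma(a, b) with a ≥ 1 (shape–rate) is (a−1)/b = 19/6 ≈ 3.167.

λ̂_MAP = 3.167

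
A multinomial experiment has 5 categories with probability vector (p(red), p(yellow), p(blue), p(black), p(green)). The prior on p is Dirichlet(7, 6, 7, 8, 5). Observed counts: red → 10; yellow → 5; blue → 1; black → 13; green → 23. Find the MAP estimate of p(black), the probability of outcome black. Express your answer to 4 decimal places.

The posterior is Dirichlet(αᵢ + nᵢ) = Dirichlet(17, 11, 8, 21, 28).
For a Dirichlet(a₁,…,a_K) with all aᵢ > 1, the mode has j-th component (aⱼ − 1)/(Σaᵢ − K).
Here Σaᵢ = 85 and K = 5, so p(black) = (21 − 1)/(85 − 5) = 20/80 ≈ 0.2500.

MAP estimate of p(black) = 0.2500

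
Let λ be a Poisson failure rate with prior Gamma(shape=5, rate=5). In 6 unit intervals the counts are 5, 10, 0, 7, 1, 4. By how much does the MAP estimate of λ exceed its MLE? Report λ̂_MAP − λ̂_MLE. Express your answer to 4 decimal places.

Σxᵢ = 27. Posterior is Gamma(32, 11); MAP = (32−1)/11 = 31/11 ≈ 2.81818.
MLE = x̄ = 27/6 ≈ 4.50000.
Difference = 31/11 − 27/6 = -37/22 ≈ -1.6818.

MAP − MLE = -1.6818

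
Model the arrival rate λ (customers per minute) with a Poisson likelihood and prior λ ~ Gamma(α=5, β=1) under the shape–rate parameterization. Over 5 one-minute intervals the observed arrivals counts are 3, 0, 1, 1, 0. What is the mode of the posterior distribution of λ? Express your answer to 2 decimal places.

Σxᵢ = 3+0+1+1+0 = 5, with n = 5.
Posterior ∝ λ^4e^(−1λ) · λ^5e^(−5λ) = λ^9e^(−6λ), i.e. Gamma(shape=10, rate=6).
The mode of a Gamma(a, b) with a ≥ 1 (shape–rate) is (a−1)/b = 9/6 ≈ 1.50.

λ̂_MAP = 1.50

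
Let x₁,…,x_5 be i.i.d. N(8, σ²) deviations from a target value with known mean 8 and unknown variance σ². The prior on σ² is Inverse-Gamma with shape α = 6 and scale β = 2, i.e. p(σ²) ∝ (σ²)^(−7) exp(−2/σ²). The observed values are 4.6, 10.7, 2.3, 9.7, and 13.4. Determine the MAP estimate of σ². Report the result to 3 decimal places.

Sum of squared deviations about the known mean: SS = (4.6−8)² + (10.7−8)² + (2.3−8)² + (9.7−8)² + (13.4−8)² = 83.39.
The Normal likelihood contributes (σ²)^(−n/2) exp(−SS/(2σ²)), so the posterior is Inverse-Gamma(α + n/2, β + SS/2) = Inverse-Gamma(8.5, 43.695).
The mode of Inverse-Gamma(a, b) is b/(a+1) = 43.695/9.5 ≈ 4.599.

σ̂²_MAP = 4.599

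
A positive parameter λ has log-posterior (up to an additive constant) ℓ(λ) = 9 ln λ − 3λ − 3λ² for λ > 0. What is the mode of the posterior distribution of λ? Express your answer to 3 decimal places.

λ̂_MAP = 1.000

ℓ'(λ) = 9/λ − 3 − 6λ. Setting this to zero and multiplying by λ: 6λ² + 3λ − 9 = 0.
λ = (−3 + √(3² + 4·6·9)) / (2·6) = (−3 + √225) / 12 = (−3 + 15)/12 = 1.
ℓ''(λ) = −9/λ² − 6 < 0, confirming a maximum.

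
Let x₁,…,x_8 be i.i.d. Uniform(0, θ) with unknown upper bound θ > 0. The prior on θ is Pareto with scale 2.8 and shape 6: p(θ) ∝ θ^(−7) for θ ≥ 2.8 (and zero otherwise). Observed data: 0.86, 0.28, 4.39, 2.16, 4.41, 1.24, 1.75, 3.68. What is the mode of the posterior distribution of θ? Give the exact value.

The Uniform(0, θ) likelihood is θ^(−n) for θ ≥ max(xᵢ), zero otherwise. Here max(xᵢ) = 4.41.
Posterior ∝ θ^(−7) · θ^(−8) = θ^(−15) on θ ≥ max(2.8, 4.41) = 4.41.
This density is strictly decreasing in θ, so the posterior mode lies at the lower boundary of the support.

θ̂_MAP = 4.41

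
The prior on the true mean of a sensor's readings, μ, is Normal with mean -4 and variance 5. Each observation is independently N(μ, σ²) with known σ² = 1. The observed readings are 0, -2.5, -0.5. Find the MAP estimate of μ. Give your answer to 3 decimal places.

μ̂_MAP = -1.188

n = 3; x̄ = (0 + (-2.5) + (-0.5))/3 = -3/3 = -1.
For a Normal prior and Normal likelihood with known variance, the posterior is Normal; its mode equals its mean, the precision-weighted average.
Prior precision 1/σ₀² = 1/5 = 0.2; data precision n/σ² = 3/1 = 3.
μ̂ = (0.2·(-4) + 3·(-1)) / (0.2 + 3) = (-3.8)/3.2 = -1.1875 ≈ -1.188.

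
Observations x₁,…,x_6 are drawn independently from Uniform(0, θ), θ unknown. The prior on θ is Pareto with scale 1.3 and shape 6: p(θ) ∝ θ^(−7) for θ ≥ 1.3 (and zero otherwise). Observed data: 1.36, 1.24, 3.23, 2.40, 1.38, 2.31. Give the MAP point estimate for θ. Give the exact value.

θ̂_MAP = 3.23

The Uniform(0, θ) likelihood is θ^(−n) for θ ≥ max(xᵢ), zero otherwise. Here max(xᵢ) = 3.23.
Posterior ∝ θ^(−7) · θ^(−6) = θ^(−13) on θ ≥ max(1.3, 3.23) = 3.23.
This density is strictly decreasing in θ, so the posterior mode lies at the lower boundary of the support.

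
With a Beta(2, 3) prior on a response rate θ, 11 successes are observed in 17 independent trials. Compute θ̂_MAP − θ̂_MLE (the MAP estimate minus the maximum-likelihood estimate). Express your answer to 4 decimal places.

MAP − MLE = -0.0471

Posterior is Beta(13, 9); MAP = (13−1)/(22−2) = 12/20 ≈ 0.60000.
MLE ignores the prior: θ̂_MLE = k/n = 11/17 ≈ 0.64706.
Difference = 12/20 − 11/17 = -4/85 ≈ -0.0471.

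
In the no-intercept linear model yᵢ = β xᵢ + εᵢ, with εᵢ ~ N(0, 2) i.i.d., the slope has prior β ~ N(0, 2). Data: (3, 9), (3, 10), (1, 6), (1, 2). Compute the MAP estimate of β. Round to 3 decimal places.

β̂_MAP = 3.095

log p(β | y) = −Σ(yᵢ − βxᵢ)²/(2·2) − β²/(2·2) + const.
Setting the derivative to zero: Σxᵢ(yᵢ − βxᵢ)/2 − β/2 = 0, so β = Σxᵢyᵢ / (Σxᵢ² + σ²/τ²).
Σxᵢyᵢ = 3·9 + 3·10 + 1·6 + 1·2 = 65; Σxᵢ² = 20; σ²/τ² = 1.
β̂_MAP = 65 / (20 + 1) = 65/21 ≈ 3.095.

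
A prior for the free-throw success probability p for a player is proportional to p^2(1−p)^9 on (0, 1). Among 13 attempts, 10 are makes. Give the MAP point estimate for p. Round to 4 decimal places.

The prior density ∝ p^2(1−p)^9 is the kernel of Beta(3, 10).
Data: 10 successes in 13 trials. The binomial likelihood contributes p^10(1−p)^3, so the posterior is Beta(3+10, 10+3) = Beta(13, 13).
For Beta(a, b) with a, b > 1 the mode is (a−1)/(a+b−2) = 12/24 ≈ 0.5000.

p̂_MAP = 0.5000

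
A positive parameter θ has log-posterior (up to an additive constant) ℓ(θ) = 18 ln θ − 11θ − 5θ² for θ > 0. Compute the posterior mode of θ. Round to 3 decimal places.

θ̂_MAP = 0.900

ℓ'(θ) = 18/θ − 11 − 10θ. Setting this to zero and multiplying by θ: 10θ² + 11θ − 18 = 0.
θ = (−11 + √(11² + 4·10·18)) / (2·10) = (−11 + √841) / 20 = (−11 + 29)/20 = 9/10.
ℓ''(θ) = −18/θ² − 10 < 0, confirming a maximum.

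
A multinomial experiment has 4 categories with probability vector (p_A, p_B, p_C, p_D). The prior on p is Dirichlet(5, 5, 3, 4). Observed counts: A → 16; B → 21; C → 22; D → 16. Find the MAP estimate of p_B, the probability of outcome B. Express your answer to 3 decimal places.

MAP estimate of p_B = 0.284

The posterior is Dirichlet(αᵢ + nᵢ) = Dirichlet(21, 26, 25, 20).
For a Dirichlet(a₁,…,a_K) with all aᵢ > 1, the mode has j-th component (aⱼ − 1)/(Σaᵢ − K).
Here Σaᵢ = 92 and K = 4, so p_B = (26 − 1)/(92 − 4) = 25/88 ≈ 0.284.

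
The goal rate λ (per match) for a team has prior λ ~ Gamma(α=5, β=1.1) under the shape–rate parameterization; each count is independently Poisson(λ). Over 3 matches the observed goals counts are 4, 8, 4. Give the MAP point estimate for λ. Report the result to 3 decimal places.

λ̂_MAP = 4.878

Σxᵢ = 4+8+4 = 16, with n = 3.
Posterior ∝ λ^4e^(−1.1λ) · λ^16e^(−3λ) = λ^20e^(−4.1λ), i.e. Gamma(shape=21, rate=4.1).
The mode of a Gamma(a, b) with a ≥ 1 (shape–rate) is (a−1)/b = 20/4.1 ≈ 4.878.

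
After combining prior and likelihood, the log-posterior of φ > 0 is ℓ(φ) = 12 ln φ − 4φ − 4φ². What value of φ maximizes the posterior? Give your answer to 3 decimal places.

ℓ'(φ) = 12/φ − 4 − 8φ. Setting this to zero and multiplying by φ: 8φ² + 4φ − 12 = 0.
φ = (−4 + √(4² + 4·8·12)) / (2·8) = (−4 + √400) / 16 = (−4 + 20)/16 = 1.
ℓ''(φ) = −12/φ² − 8 < 0, confirming a maximum.

φ̂_MAP = 1.000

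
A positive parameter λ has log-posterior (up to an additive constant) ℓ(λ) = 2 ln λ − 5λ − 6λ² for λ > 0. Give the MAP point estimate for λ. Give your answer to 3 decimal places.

λ̂_MAP = 0.250

ℓ'(λ) = 2/λ − 5 − 12λ. Setting this to zero and multiplying by λ: 12λ² + 5λ − 2 = 0.
λ = (−5 + √(5² + 4·12·2)) / (2·12) = (−5 + √121) / 24 = (−5 + 11)/24 = 1/4.
ℓ''(λ) = −2/λ² − 12 < 0, confirming a maximum.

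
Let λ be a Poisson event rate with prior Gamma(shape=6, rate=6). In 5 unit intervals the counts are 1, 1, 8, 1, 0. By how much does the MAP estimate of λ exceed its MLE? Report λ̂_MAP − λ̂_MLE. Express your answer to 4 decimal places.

Σxᵢ = 11. Posterior is Gamma(17, 11); MAP = (17−1)/11 = 16/11 ≈ 1.45455.
MLE = x̄ = 11/5 ≈ 2.20000.
Difference = 16/11 − 11/5 = -41/55 ≈ -0.7455.

MAP − MLE = -0.7455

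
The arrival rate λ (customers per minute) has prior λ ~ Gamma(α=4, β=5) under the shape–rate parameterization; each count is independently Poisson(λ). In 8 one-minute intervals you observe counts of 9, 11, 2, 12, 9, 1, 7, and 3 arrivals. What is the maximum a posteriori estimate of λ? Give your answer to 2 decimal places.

Σxᵢ = 9+11+2+12+9+1+7+3 = 54, with n = 8.
Posterior ∝ λ^3e^(−5λ) · λ^54e^(−8λ) = λ^57e^(−13λ), i.e. Gamma(shape=58, rate=13).
The mode of a Gamma(a, b) with a ≥ 1 (shape–rate) is (a−1)/b = 57/13 ≈ 4.38.

λ̂_MAP = 4.38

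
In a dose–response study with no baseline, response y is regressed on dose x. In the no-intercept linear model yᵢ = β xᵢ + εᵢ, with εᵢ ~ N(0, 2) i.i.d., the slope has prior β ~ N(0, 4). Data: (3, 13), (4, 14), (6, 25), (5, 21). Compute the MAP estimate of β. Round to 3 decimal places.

log p(β | y) = −Σ(yᵢ − βxᵢ)²/(2·2) − β²/(2·4) + const.
Setting the derivative to zero: Σxᵢ(yᵢ − βxᵢ)/2 − β/4 = 0, so β = Σxᵢyᵢ / (Σxᵢ² + σ²/τ²).
Σxᵢyᵢ = 3·13 + 4·14 + 6·25 + 5·21 = 350; Σxᵢ² = 86; σ²/τ² = 0.5.
β̂_MAP = 350 / (86 + 0.5) = 350/86.5 ≈ 4.046.

β̂_MAP = 4.046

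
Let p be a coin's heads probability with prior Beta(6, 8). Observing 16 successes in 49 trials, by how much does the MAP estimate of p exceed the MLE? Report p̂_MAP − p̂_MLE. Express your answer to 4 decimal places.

MAP − MLE = 0.0177

Posterior is Beta(22, 41); MAP = (22−1)/(63−2) = 21/61 ≈ 0.34426.
MLE ignores the prior: p̂_MLE = k/n = 16/49 ≈ 0.32653.
Difference = 21/61 − 16/49 = 53/2989 ≈ 0.0177.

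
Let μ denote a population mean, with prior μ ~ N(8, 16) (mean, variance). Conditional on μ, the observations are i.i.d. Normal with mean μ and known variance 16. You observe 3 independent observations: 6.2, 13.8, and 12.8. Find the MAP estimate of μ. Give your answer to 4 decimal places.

n = 3; x̄ = (6.2 + 13.8 + 12.8)/3 = 32.8/3 = 164/15 ≈ 10.9333.
For a Normal prior and Normal likelihood with known variance, the posterior is Normal; its mode equals its mean, the precision-weighted average.
Prior precision 1/σ₀² = 1/16 = 0.0625; data precision n/σ² = 3/16 = 0.1875.
μ̂ = (0.0625·8 + 0.1875·(164/15)) / (0.0625 + 0.1875) = 2.55/0.25 = 10.2000.

μ̂_MAP = 10.2000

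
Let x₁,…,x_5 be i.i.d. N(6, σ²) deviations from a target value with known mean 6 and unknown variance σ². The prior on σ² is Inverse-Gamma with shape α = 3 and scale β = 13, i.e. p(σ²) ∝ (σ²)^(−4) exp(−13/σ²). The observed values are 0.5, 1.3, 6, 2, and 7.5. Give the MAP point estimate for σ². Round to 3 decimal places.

σ̂²_MAP = 7.430

Sum of squared deviations about the known mean: SS = (0.5−6)² + (1.3−6)² + (6−6)² + (2−6)² + (7.5−6)² = 70.59.
The Normal likelihood contributes (σ²)^(−n/2) exp(−SS/(2σ²)), so the posterior is Inverse-Gamma(α + n/2, β + SS/2) = Inverse-Gamma(5.5, 48.295).
The mode of Inverse-Gamma(a, b) is b/(a+1) = 48.295/6.5 ≈ 7.430.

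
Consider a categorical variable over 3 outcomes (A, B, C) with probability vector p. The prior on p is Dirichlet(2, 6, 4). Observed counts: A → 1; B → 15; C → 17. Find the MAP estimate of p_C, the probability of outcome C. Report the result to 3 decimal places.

The posterior is Dirichlet(αᵢ + nᵢ) = Dirichlet(3, 21, 21).
For a Dirichlet(a₁,…,a_K) with all aᵢ > 1, the mode has j-th component (aⱼ − 1)/(Σaᵢ − K).
Here Σaᵢ = 45 and K = 3, so p_C = (21 − 1)/(45 − 3) = 20/42 ≈ 0.476.

MAP estimate of p_C = 0.476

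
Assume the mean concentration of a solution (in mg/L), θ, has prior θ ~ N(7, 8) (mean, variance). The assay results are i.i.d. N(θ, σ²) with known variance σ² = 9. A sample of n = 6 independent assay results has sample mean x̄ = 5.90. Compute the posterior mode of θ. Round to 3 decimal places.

θ̂_MAP = 6.074

n = 6, x̄ = 5.90.
For a Normal prior and Normal likelihood with known variance, the posterior is Normal; its mode equals its mean, the precision-weighted average.
Prior precision 1/σ₀² = 1/8 = 0.125; data precision n/σ² = 6/9 = 2/3.
θ̂ = (0.125·7 + (2/3)·5.9) / (0.125 + 2/3) = (577/120)/(19/24) = 577/95 ≈ 6.074.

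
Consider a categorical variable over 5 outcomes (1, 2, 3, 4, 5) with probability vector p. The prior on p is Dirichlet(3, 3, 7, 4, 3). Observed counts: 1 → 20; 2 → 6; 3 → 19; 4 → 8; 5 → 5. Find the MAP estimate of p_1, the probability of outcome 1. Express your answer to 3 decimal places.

The posterior is Dirichlet(αᵢ + nᵢ) = Dirichlet(23, 9, 26, 12, 8).
For a Dirichlet(a₁,…,a_K) with all aᵢ > 1, the mode has j-th component (aⱼ − 1)/(Σaᵢ − K).
Here Σaᵢ = 78 and K = 5, so p_1 = (23 − 1)/(78 − 5) = 22/73 ≈ 0.301.

MAP estimate: 0.301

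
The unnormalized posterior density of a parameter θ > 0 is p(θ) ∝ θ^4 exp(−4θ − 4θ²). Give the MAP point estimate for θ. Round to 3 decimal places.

ℓ'(θ) = 4/θ − 4 − 8θ. Setting this to zero and multiplying by θ: 8θ² + 4θ − 4 = 0.
θ = (−4 + √(4² + 4·8·4)) / (2·8) = (−4 + √144) / 16 = (−4 + 12)/16 = 1/2.
ℓ''(θ) = −4/θ² − 8 < 0, confirming a maximum.

θ̂_MAP = 0.500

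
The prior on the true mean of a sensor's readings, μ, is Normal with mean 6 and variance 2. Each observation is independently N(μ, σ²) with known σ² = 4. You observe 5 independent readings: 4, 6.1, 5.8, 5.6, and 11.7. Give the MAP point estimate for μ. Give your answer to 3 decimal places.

μ̂_MAP = 6.457

n = 5; x̄ = (4 + 6.1 + 5.8 + 5.6 + 11.7)/5 = 33.2/5 = 6.64.
For a Normal prior and Normal likelihood with known variance, the posterior is Normal; its mode equals its mean, the precision-weighted average.
Prior precision 1/σ₀² = 1/2 = 0.5; data precision n/σ² = 5/4 = 1.25.
μ̂ = (0.5·6 + 1.25·6.64) / (0.5 + 1.25) = 11.3/1.75 = 226/35 ≈ 6.457.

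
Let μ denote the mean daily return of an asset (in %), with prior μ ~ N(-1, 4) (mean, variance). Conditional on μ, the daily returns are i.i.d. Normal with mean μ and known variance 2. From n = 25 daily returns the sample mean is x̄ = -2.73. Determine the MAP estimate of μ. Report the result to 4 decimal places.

μ̂_MAP = -2.6961

n = 25, x̄ = -2.73.
For a Normal prior and Normal likelihood with known variance, the posterior is Normal; its mode equals its mean, the precision-weighted average.
Prior precision 1/σ₀² = 1/4 = 0.25; data precision n/σ² = 25/2 = 12.5.
μ̂ = (0.25·(-1) + 12.5·(-2.73)) / (0.25 + 12.5) = (-34.375)/12.75 = -275/102 ≈ -2.6961.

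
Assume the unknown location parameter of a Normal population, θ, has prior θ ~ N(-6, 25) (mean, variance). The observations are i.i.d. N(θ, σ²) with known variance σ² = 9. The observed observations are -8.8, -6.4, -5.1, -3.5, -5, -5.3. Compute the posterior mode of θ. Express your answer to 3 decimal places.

n = 6; x̄ = ((-8.8) + (-6.4) + (-5.1) + (-3.5) + (-5) + (-5.3))/6 = -34.1/6 = -341/60 ≈ -5.6833.
For a Normal prior and Normal likelihood with known variance, the posterior is Normal; its mode equals its mean, the precision-weighted average.
Prior precision 1/σ₀² = 1/25 = 0.04; data precision n/σ² = 6/9 = 2/3.
θ̂ = (0.04·(-6) + (2/3)·(-341/60)) / (0.04 + 2/3) = (-1813/450)/(53/75) = -1813/318 ≈ -5.701.

θ̂_MAP = -5.701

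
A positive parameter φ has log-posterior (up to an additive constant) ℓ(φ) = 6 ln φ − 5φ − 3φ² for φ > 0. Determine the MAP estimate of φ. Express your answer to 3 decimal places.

φ̂_MAP = 0.667

ℓ'(φ) = 6/φ − 5 − 6φ. Setting this to zero and multiplying by φ: 6φ² + 5φ − 6 = 0.
φ = (−5 + √(5² + 4·6·6)) / (2·6) = (−5 + √169) / 12 = (−5 + 13)/12 = 2/3.
ℓ''(φ) = −6/φ² − 6 < 0, confirming a maximum.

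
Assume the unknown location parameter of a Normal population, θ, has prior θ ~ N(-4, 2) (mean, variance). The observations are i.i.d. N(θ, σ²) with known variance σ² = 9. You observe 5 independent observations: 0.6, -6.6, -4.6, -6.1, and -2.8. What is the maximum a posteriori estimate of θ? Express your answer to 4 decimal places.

θ̂_MAP = -3.9474

n = 5; x̄ = (0.6 + (-6.6) + (-4.6) + (-6.1) + (-2.8))/5 = -19.5/5 = -3.9.
For a Normal prior and Normal likelihood with known variance, the posterior is Normal; its mode equals its mean, the precision-weighted average.
Prior precision 1/σ₀² = 1/2 = 0.5; data precision n/σ² = 5/9.
θ̂ = (0.5·(-4) + (5/9)·(-3.9)) / (0.5 + 5/9) = (-25/6)/(19/18) = -75/19 ≈ -3.9474.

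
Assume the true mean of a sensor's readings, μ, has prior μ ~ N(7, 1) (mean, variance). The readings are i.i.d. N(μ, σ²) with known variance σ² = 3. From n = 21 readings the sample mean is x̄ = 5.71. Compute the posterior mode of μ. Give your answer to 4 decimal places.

n = 21, x̄ = 5.71.
For a Normal prior and Normal likelihood with known variance, the posterior is Normal; its mode equals its mean, the precision-weighted average.
Prior precision 1/σ₀² = 1/1 = 1; data precision n/σ² = 21/3 = 7.
μ̂ = (1·7 + 7·5.71) / (1 + 7) = 46.97/8 = 5.87125 ≈ 5.8713.

μ̂_MAP = 5.8713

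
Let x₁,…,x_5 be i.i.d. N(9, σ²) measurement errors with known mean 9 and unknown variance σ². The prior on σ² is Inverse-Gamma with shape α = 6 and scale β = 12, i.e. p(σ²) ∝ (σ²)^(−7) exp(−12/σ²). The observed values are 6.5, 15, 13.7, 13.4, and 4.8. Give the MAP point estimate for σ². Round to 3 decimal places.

Sum of squared deviations about the known mean: SS = (6.5−9)² + (15−9)² + (13.7−9)² + (13.4−9)² + (4.8−9)² = 101.34.
The Normal likelihood contributes (σ²)^(−n/2) exp(−SS/(2σ²)), so the posterior is Inverse-Gamma(α + n/2, β + SS/2) = Inverse-Gamma(8.5, 62.67).
The mode of Inverse-Gamma(a, b) is b/(a+1) = 62.67/9.5 ≈ 6.597.

σ̂²_MAP = 6.597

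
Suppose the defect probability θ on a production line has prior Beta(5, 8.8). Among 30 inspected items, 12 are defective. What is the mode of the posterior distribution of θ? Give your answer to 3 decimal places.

Prior: Beta(5, 8.8).
Data: 12 successes in 30 trials. The binomial likelihood contributes θ^12(1−θ)^18, so the posterior is Beta(5+12, 8.8+18) = Beta(17, 26.8).
For Beta(a, b) with a, b > 1 the mode is (a−1)/(a+b−2) = 16/41.8 ≈ 0.383.

θ̂_MAP = 0.383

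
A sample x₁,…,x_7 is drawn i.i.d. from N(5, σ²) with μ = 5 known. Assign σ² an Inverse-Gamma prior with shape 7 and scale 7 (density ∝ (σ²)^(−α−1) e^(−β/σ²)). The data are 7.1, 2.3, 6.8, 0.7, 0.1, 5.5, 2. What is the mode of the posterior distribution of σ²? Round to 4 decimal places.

σ̂²_MAP = 3.5083

Sum of squared deviations about the known mean: SS = (7.1−5)² + (2.3−5)² + (6.8−5)² + (0.7−5)² + (0.1−5)² + (5.5−5)² + (2−5)² = 66.69.
The Normal likelihood contributes (σ²)^(−n/2) exp(−SS/(2σ²)), so the posterior is Inverse-Gamma(α + n/2, β + SS/2) = Inverse-Gamma(10.5, 40.345).
The mode of Inverse-Gamma(a, b) is b/(a+1) = 40.345/11.5 ≈ 3.5083.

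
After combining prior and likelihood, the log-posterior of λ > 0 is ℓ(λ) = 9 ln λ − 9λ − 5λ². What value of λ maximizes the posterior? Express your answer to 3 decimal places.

λ̂_MAP = 0.600

ℓ'(λ) = 9/λ − 9 − 10λ. Setting this to zero and multiplying by λ: 10λ² + 9λ − 9 = 0.
λ = (−9 + √(9² + 4·10·9)) / (2·10) = (−9 + √441) / 20 = (−9 + 21)/20 = 3/5.
ℓ''(λ) = −9/λ² − 10 < 0, confirming a maximum.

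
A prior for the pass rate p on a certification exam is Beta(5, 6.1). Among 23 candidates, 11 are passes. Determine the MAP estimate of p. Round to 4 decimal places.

p̂_MAP = 0.4673

Prior: Beta(5, 6.1).
Data: 11 successes in 23 trials. The binomial likelihood contributes p^11(1−p)^12, so the posterior is Beta(5+11, 6.1+12) = Beta(16, 18.1).
For Beta(a, b) with a, b > 1 the mode is (a−1)/(a+b−2) = 15/32.1 ≈ 0.4673.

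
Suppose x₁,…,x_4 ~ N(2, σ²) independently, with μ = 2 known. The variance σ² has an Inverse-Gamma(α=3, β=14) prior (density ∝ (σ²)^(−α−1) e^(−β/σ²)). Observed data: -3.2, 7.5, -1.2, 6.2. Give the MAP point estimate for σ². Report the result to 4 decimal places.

Sum of squared deviations about the known mean: SS = (-3.2−2)² + (7.5−2)² + (-1.2−2)² + (6.2−2)² = 85.17.
The Normal likelihood contributes (σ²)^(−n/2) exp(−SS/(2σ²)), so the posterior is Inverse-Gamma(α + n/2, β + SS/2) = Inverse-Gamma(5, 56.585).
The mode of Inverse-Gamma(a, b) is b/(a+1) = 56.585/6 ≈ 9.4308.

σ̂²_MAP = 9.4308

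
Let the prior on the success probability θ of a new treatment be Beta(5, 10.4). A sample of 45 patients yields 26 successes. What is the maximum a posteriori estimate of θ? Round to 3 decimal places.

Prior: Beta(5, 10.4).
Data: 26 successes in 45 trials. The binomial likelihood contributes θ^26(1−θ)^19, so the posterior is Beta(5+26, 10.4+19) = Beta(31, 29.4).
For Beta(a, b) with a, b > 1 the mode is (a−1)/(a+b−2) = 30/58.4 ≈ 0.514.

θ̂_MAP = 0.514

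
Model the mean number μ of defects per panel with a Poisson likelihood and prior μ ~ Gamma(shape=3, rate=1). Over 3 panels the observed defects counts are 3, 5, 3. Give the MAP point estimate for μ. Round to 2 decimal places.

μ̂_MAP = 3.25

Σxᵢ = 3+5+3 = 11, with n = 3.
Posterior ∝ μ^2e^(−1μ) · μ^11e^(−3μ) = μ^13e^(−4μ), i.e. Gamma(shape=14, rate=4).
The mode of a Gamma(a, b) with a ≥ 1 (shape–rate) is (a−1)/b = 13/4 ≈ 3.25.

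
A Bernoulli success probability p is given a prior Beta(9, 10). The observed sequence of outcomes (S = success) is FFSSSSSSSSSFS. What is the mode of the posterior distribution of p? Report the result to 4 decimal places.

Prior: Beta(9, 10).
Data: 10 successes in 13 trials (from the sequence). The binomial likelihood contributes p^10(1−p)^3, so the posterior is Beta(9+10, 10+3) = Beta(19, 13).
For Beta(a, b) with a, b > 1 the mode is (a−1)/(a+b−2) = 18/30 ≈ 0.6000.

p̂_MAP = 0.6000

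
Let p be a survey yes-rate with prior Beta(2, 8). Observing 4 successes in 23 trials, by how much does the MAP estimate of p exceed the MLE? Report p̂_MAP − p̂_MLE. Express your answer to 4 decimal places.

MAP − MLE = -0.0126

Posterior is Beta(6, 27); MAP = (6−1)/(33−2) = 5/31 ≈ 0.16129.
MLE ignores the prior: p̂_MLE = k/n = 4/23 ≈ 0.17391.
Difference = 5/31 − 4/23 = -9/713 ≈ -0.0126.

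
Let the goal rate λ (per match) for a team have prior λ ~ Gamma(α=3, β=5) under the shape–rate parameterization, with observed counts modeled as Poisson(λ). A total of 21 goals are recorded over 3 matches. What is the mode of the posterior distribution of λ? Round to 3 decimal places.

Σxᵢ = 21, n = 3.
Posterior ∝ λ^2e^(−5λ) · λ^21e^(−3λ) = λ^23e^(−8λ), i.e. Gamma(shape=24, rate=8).
The mode of a Gamma(a, b) with a ≥ 1 (shape–rate) is (a−1)/b = 23/8 ≈ 2.875.

λ̂_MAP = 2.875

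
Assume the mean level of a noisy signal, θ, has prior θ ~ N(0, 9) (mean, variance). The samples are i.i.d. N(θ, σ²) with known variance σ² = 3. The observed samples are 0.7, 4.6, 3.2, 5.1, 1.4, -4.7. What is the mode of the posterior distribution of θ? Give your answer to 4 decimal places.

θ̂_MAP = 1.6263

n = 6; x̄ = (0.7 + 4.6 + 3.2 + 5.1 + 1.4 + (-4.7))/6 = 10.3/6 = 103/60 ≈ 1.7167.
For a Normal prior and Normal likelihood with known variance, the posterior is Normal; its mode equals its mean, the precision-weighted average.
Prior precision 1/σ₀² = 1/9; data precision n/σ² = 6/3 = 2.
θ̂ = ((1/9)·0 + 2·(103/60)) / (1/9 + 2) = (103/30)/(19/9) = 309/190 ≈ 1.6263.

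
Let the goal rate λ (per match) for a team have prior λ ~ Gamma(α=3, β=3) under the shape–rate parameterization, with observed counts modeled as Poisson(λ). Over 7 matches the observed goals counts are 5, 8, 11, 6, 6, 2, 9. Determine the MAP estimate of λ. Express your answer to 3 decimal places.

λ̂_MAP = 4.900

Σxᵢ = 5+8+11+6+6+2+9 = 47, with n = 7.
Posterior ∝ λ^2e^(−3λ) · λ^47e^(−7λ) = λ^49e^(−10λ), i.e. Gamma(shape=50, rate=10).
The mode of a Gamma(a, b) with a ≥ 1 (shape–rate) is (a−1)/b = 49/10 ≈ 4.900.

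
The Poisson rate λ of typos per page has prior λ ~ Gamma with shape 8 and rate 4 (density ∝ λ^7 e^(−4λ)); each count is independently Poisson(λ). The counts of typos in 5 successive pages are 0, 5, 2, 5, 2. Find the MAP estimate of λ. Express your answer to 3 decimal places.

λ̂_MAP = 2.333

Σxᵢ = 0+5+2+5+2 = 14, with n = 5.
Posterior ∝ λ^7e^(−4λ) · λ^14e^(−5λ) = λ^21e^(−9λ), i.e. Gamma(shape=22, rate=9).
The mode of a Gamma(a, b) with a ≥ 1 (shape–rate) is (a−1)/b = 21/9 ≈ 2.333.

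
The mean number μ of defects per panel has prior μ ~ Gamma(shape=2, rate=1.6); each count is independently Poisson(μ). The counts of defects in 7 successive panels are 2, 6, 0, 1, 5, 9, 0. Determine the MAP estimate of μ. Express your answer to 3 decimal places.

μ̂_MAP = 2.791

Σxᵢ = 2+6+0+1+5+9+0 = 23, with n = 7.
Posterior ∝ μe^(−1.6μ) · μ^23e^(−7μ) = μ^24e^(−8.6μ), i.e. Gamma(shape=25, rate=8.6).
The mode of a Gamma(a, b) with a ≥ 1 (shape–rate) is (a−1)/b = 24/8.6 ≈ 2.791.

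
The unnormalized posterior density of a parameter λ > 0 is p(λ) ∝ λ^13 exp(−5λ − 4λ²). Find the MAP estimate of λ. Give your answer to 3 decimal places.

ℓ'(λ) = 13/λ − 5 − 8λ. Setting this to zero and multiplying by λ: 8λ² + 5λ − 13 = 0.
λ = (−5 + √(5² + 4·8·13)) / (2·8) = (−5 + √441) / 16 = (−5 + 21)/16 = 1.
ℓ''(λ) = −13/λ² − 8 < 0, confirming a maximum.

λ̂_MAP = 1.000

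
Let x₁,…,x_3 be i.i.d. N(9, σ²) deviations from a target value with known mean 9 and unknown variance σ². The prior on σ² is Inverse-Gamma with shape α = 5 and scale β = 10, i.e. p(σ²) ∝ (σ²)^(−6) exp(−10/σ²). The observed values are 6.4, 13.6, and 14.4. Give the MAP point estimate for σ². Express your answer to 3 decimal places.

σ̂²_MAP = 5.139

Sum of squared deviations about the known mean: SS = (6.4−9)² + (13.6−9)² + (14.4−9)² = 57.08.
The Normal likelihood contributes (σ²)^(−n/2) exp(−SS/(2σ²)), so the posterior is Inverse-Gamma(α + n/2, β + SS/2) = Inverse-Gamma(6.5, 38.54).
The mode of Inverse-Gamma(a, b) is b/(a+1) = 38.54/7.5 ≈ 5.139.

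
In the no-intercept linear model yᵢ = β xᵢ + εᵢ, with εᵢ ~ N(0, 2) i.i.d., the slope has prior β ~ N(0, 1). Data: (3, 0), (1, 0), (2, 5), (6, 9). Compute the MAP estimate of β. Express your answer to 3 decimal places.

log p(β | y) = −Σ(yᵢ − βxᵢ)²/(2·2) − β²/(2·1) + const.
Setting the derivative to zero: Σxᵢ(yᵢ − βxᵢ)/2 − β/1 = 0, so β = Σxᵢyᵢ / (Σxᵢ² + σ²/τ²).
Σxᵢyᵢ = 3·0 + 1·0 + 2·5 + 6·9 = 64; Σxᵢ² = 50; σ²/τ² = 2.
β̂_MAP = 64 / (50 + 2) = 64/52 ≈ 1.231.

β̂_MAP = 1.231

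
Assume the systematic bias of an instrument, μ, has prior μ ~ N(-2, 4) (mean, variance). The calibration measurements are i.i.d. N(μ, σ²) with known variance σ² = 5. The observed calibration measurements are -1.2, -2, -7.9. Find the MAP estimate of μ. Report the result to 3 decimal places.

n = 3; x̄ = ((-1.2) + (-2) + (-7.9))/3 = -11.1/3 = -3.7.
For a Normal prior and Normal likelihood with known variance, the posterior is Normal; its mode equals its mean, the precision-weighted average.
Prior precision 1/σ₀² = 1/4 = 0.25; data precision n/σ² = 3/5 = 0.6.
μ̂ = (0.25·(-2) + 0.6·(-3.7)) / (0.25 + 0.6) = (-2.72)/0.85 = -3.200.

μ̂_MAP = -3.200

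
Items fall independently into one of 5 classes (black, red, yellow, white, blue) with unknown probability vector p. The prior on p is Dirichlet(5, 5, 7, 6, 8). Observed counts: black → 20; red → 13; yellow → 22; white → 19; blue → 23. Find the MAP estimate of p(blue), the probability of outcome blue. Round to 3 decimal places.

MAP estimate of p(blue) = 0.244

The posterior is Dirichlet(αᵢ + nᵢ) = Dirichlet(25, 18, 29, 25, 31).
For a Dirichlet(a₁,…,a_K) with all aᵢ > 1, the mode has j-th component (aⱼ − 1)/(Σaᵢ − K).
Here Σaᵢ = 128 and K = 5, so p(blue) = (31 − 1)/(128 − 5) = 30/123 ≈ 0.244.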